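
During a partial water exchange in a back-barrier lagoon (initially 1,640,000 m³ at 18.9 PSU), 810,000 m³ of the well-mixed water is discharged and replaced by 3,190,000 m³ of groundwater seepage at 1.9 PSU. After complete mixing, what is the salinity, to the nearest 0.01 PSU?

5.41 PSU

Remaining after removal: 830,000 m³ at 18.9 PSU (salt = 15,687,000)
After addition: salt = 15,687,000 + 3,190,000×1.9 = 21,748,000; volume = 4,020,000 m³
S = 21,748,000 / 4,020,000 = 5.41 PSU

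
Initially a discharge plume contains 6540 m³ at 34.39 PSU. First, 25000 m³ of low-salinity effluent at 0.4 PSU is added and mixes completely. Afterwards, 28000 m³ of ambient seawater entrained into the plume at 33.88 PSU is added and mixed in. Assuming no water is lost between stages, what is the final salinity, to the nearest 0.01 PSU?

Salt balance:
Initial salt = 6,540×34.39 = 224,910.6
After stage 1: salt = 224,910.6 + 25,000×0.4 = 234,910.6; volume = 31,540 m³; S = 7.448 PSU
After stage 2: salt = 234,910.6 + 28,000×33.88 = 1,183,550.6; volume = 59,540 m³
S = 1,183,550.6 / 59,540 = 19.8782 PSU

19.88 PSU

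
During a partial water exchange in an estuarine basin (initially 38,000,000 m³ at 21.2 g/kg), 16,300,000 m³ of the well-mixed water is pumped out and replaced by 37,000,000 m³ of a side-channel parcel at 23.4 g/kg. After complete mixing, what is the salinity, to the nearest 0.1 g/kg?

Remaining after removal: 21,700,000 m³ at 21.2 g/kg (salt = 460,040,000)
After addition: salt = 460,040,000 + 37,000,000×23.4 = 1,325,840,000; volume = 58,700,000 m³
S = 1,325,840,000 / 58,700,000 = 22.5867 g/kg

22.6 g/kg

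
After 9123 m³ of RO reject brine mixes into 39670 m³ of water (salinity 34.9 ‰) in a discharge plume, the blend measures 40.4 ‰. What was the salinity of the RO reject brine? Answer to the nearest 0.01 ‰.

64.32 ‰

Salt balance: 39,670×34.9 + 9,123×S = 48,793×40.4
1,384,483 + 9,123·S = 1,971,237.2
S = (1,971,237.2 − 1,384,483) / 9,123 = 64.3159 ‰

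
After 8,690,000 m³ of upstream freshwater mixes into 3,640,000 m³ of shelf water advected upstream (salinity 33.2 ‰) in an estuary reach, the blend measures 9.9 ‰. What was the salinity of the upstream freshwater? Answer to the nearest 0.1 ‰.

0.1 ‰

Salt balance: 3,640,000×33.2 + 8,690,000×S = 12,330,000×9.9
120,848,000 + 8,690,000·S = 122,067,000
S = (122,067,000 − 120,848,000) / 8,690,000 = 0.1403 ‰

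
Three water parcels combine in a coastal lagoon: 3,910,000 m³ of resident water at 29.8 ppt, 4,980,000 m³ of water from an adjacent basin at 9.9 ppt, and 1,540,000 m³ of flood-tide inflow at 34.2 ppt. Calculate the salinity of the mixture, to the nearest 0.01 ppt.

20.95 ppt

By conservation of dissolved salt,
salt = 3,910,000×29.8 + 4,980,000×9.9 + 1,540,000×34.2 = 116,518,000 + 49,302,000 + 52,668,000 = 218,488,000
volume = 3,910,000 + 4,980,000 + 1,540,000 = 10,430,000 m³
S = 218,488,000 / 10,430,000 = 20.948 ppt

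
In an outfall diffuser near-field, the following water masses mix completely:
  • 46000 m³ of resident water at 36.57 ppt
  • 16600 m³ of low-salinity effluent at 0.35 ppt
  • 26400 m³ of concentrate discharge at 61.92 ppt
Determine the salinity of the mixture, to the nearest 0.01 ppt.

37.33 ppt

Total salt / total volume:
salt = 46,000×36.57 + 16,600×0.35 + 26,400×61.92 = 1,682,220 + 5,810 + 1,634,688 = 3,322,718
volume = 46,000 + 16,600 + 26,400 = 89,000 m³
S = 3,322,718 / 89,000 = 37.3339 ppt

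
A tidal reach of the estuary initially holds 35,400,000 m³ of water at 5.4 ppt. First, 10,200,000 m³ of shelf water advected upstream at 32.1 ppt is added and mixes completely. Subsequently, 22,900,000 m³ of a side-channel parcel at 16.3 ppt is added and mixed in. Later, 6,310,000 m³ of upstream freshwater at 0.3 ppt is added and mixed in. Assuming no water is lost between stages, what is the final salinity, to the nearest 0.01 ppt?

11.95 ppt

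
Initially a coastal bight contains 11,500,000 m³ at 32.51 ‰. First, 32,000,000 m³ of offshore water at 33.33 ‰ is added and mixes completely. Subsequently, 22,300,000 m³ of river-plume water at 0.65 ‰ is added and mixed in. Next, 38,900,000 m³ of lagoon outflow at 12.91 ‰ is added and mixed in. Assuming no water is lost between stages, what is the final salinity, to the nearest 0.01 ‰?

Salt balance:
Initial salt = 11,500,000×32.51 = 373,865,000
After stage 1: salt = 373,865,000 + 32,000,000×33.33 = 1,440,425,000; volume = 43,500,000 m³; S = 33.113 ‰
After stage 2: salt = 1,440,425,000 + 22,300,000×0.65 = 1,454,920,000; volume = 65,800,000 m³; S = 22.111 ‰
After stage 3: salt = 1,454,920,000 + 38,900,000×12.91 = 1,957,119,000; volume = 104,700,000 m³
S = 1,957,119,000 / 104,700,000 = 18.6926 ‰

18.69 ‰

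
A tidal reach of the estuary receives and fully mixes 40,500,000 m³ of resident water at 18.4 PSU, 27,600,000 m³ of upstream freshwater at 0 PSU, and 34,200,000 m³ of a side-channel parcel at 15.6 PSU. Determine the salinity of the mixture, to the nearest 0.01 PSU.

12.50 PSU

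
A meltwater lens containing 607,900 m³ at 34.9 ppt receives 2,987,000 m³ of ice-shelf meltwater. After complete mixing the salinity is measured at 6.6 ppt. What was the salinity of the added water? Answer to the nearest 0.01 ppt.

Salt balance: 607,900×34.9 + 2,987,000×S = 3,594,900×6.6
21,215,710 + 2,987,000·S = 23,726,340
S = (23,726,340 − 21,215,710) / 2,987,000 = 0.8405 ppt

0.84 ppt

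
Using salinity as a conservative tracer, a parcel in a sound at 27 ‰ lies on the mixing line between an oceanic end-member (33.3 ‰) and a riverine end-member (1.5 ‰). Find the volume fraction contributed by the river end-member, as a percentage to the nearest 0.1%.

Let f be the freshwater fraction. Salt balance per unit volume:
f×1.5 + (1−f)×33.3 = 27
f = (33.3 − 27) / (33.3 − 1.5) = 6.3/31.8 = 0.1981

19.8%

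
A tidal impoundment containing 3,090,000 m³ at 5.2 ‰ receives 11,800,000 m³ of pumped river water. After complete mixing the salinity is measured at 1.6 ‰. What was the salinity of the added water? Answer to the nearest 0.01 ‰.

Salt balance: 3,090,000×5.2 + 11,800,000×S = 14,890,000×1.6
16,068,000 + 11,800,000·S = 23,824,000
S = (23,824,000 − 16,068,000) / 11,800,000 = 0.6573 ‰

0.66 ‰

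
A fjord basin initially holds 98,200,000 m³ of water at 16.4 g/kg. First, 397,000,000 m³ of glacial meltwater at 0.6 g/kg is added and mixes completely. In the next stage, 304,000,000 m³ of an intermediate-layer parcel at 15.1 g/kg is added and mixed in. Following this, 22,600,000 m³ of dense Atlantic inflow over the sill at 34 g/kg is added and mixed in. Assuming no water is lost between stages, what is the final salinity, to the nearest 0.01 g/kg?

Mass of salt is conserved:
Initial salt = 98,200,000×16.4 = 1,610,480,000
After stage 1: salt = 1,610,480,000 + 397,000,000×0.6 = 1,848,680,000; volume = 495,200,000 m³; S = 3.733 g/kg
After stage 2: salt = 1,848,680,000 + 304,000,000×15.1 = 6,439,080,000; volume = 799,200,000 m³; S = 8.057 g/kg
After stage 3: salt = 6,439,080,000 + 22,600,000×34 = 7,207,480,000; volume = 821,800,000 m³
S = 7,207,480,000 / 821,800,000 = 8.7704 g/kg

8.77 g/kg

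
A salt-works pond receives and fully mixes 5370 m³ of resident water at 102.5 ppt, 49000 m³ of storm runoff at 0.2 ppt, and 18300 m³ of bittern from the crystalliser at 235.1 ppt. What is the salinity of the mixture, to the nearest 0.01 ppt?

Salt balance:
salt = 5,370×102.5 + 49,000×0.2 + 18,300×235.1 = 550,425 + 9,800 + 4,302,330 = 4,862,555
volume = 5,370 + 49,000 + 18,300 = 72,670 m³
S = 4,862,555 / 72,670 = 66.9128 ppt

66.91 ppt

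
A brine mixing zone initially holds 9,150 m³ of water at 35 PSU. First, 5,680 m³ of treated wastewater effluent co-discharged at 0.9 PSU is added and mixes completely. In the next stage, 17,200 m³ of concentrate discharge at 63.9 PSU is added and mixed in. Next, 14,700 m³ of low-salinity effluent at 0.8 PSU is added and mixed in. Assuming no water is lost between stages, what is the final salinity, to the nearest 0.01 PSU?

Salt balance:
Initial salt = 9,150×35 = 320,250
After stage 1: salt = 320,250 + 5,680×0.9 = 325,362; volume = 14,830 m³; S = 21.939 PSU
After stage 2: salt = 325,362 + 17,200×63.9 = 1,424,442; volume = 32,030 m³; S = 44.472 PSU
After stage 3: salt = 1,424,442 + 14,700×0.8 = 1,436,202; volume = 46,730 m³
S = 1,436,202 / 46,730 = 30.734 PSU

30.73 PSU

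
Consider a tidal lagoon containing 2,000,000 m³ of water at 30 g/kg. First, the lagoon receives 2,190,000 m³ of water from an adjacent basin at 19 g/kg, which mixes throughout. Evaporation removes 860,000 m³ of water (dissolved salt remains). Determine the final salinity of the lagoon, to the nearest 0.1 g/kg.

30.5 g/kg

After mixing: salt = 2,000,000×30 + 2,190,000×19 = 101,610,000; volume = 4,190,000 m³
After evaporation: salt unchanged = 101,610,000; volume = 4,190,000 − 860,000 = 3,330,000 m³
S = 101,610,000 / 3,330,000 = 30.5135 g/kg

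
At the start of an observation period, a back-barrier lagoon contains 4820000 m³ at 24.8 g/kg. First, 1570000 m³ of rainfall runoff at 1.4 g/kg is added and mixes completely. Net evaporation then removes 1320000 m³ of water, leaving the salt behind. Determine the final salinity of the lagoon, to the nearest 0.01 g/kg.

24.01 g/kg

After mixing: salt = 4,820,000×24.8 + 1,570,000×1.4 = 121,734,000; volume = 6,390,000 m³
After evaporation: salt unchanged = 121,734,000; volume = 6,390,000 − 1,320,000 = 5,070,000 m³
S = 121,734,000 / 5,070,000 = 24.0107 g/kg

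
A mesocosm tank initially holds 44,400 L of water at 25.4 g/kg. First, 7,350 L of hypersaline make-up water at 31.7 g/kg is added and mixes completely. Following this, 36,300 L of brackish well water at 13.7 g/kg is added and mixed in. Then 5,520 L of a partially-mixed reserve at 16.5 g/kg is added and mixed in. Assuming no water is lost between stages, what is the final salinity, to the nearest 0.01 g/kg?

Total salt / total volume:
Initial salt = 44,400×25.4 = 1,127,760
After stage 1: salt = 1,127,760 + 7,350×31.7 = 1,360,755; volume = 51,750 L; S = 26.295 g/kg
After stage 2: salt = 1,360,755 + 36,300×13.7 = 1,858,065; volume = 88,050 L; S = 21.102 g/kg
After stage 3: salt = 1,858,065 + 5,520×16.5 = 1,949,145; volume = 93,570 L
S = 1,949,145 / 93,570 = 20.8309 g/kg

20.83 g/kg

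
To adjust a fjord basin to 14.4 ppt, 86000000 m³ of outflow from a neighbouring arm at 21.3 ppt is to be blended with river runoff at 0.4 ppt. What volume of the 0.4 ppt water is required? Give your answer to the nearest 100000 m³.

42400000 m³

Salt balance: 86,000,000×21.3 + V×0.4 = (86,000,000+V)×14.4
1,831,800,000 + 0.4V = 1,238,400,000 + 14.4V
593,400,000 = 14V
V = 42,385,714.29 m³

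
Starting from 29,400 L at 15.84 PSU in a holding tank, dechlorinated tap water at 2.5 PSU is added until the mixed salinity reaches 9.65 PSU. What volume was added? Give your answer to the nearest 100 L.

Salt balance: 29,400×15.84 + V×2.5 = (29,400+V)×9.65
465,696 + 2.5V = 283,710 + 9.65V
181,986 = 7.15V
V = 25,452.59 L

25500 L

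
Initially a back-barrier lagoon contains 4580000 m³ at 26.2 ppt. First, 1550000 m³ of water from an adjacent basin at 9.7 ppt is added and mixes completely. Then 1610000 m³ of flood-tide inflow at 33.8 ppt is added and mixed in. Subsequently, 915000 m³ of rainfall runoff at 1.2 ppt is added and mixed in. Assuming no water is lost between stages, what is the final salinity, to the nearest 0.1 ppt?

Conserving salt mass:
Initial salt = 4,580,000×26.2 = 119,996,000
After stage 1: salt = 119,996,000 + 1,550,000×9.7 = 135,031,000; volume = 6,130,000 m³; S = 22.028 ppt
After stage 2: salt = 135,031,000 + 1,610,000×33.8 = 189,449,000; volume = 7,740,000 m³; S = 24.477 ppt
After stage 3: salt = 189,449,000 + 915,000×1.2 = 190,547,000; volume = 8,655,000 m³
S = 190,547,000 / 8,655,000 = 22.0158 ppt

22.0 ppt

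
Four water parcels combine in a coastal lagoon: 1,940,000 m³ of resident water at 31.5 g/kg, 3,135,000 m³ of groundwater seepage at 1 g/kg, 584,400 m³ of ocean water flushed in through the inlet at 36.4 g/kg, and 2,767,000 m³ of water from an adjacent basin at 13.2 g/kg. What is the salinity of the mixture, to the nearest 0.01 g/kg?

Salt balance:
salt = 1,940,000×31.5 + 3,135,000×1 + 584,400×36.4 + 2,767,000×13.2 = 61,110,000 + 3,135,000 + 21,272,160 + 36,524,400 = 122,041,560
volume = 1,940,000 + 3,135,000 + 584,400 + 2,767,000 = 8,426,400 m³
S = 122,041,560 / 8,426,400 = 14.4832 g/kg

14.48 g/kg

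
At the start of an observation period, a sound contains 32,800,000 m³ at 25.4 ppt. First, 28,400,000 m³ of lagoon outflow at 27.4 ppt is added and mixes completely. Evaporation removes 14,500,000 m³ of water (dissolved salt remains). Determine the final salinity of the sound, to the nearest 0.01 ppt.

After mixing: salt = 32,800,000×25.4 + 28,400,000×27.4 = 1,611,280,000; volume = 61,200,000 m³
After evaporation: salt unchanged = 1,611,280,000; volume = 61,200,000 − 14,500,000 = 46,700,000 m³
S = 1,611,280,000 / 46,700,000 = 34.5028 ppt

34.50 ppt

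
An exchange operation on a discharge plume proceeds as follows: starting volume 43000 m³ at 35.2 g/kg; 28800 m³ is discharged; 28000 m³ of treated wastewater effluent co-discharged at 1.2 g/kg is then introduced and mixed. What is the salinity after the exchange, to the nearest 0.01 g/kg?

12.64 g/kg

Remaining after removal: 14,200 m³ at 35.2 g/kg (salt = 499,840)
After addition: salt = 499,840 + 28,000×1.2 = 533,440; volume = 42,200 m³
S = 533,440 / 42,200 = 12.6408 g/kg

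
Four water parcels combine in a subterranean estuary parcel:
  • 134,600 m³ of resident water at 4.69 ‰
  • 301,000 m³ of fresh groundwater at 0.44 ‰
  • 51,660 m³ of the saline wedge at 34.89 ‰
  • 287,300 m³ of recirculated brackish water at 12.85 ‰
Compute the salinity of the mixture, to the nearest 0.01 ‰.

Total salt / total volume:
salt = 134,600×4.69 + 301,000×0.44 + 51,660×34.89 + 287,300×12.85 = 631,274 + 132,440 + 1,802,417.4 + 3,691,805 = 6,257,936.4
volume = 134,600 + 301,000 + 51,660 + 287,300 = 774,560 m³
S = 6,257,936.4 / 774,560 = 8.0793 ‰

8.08 ‰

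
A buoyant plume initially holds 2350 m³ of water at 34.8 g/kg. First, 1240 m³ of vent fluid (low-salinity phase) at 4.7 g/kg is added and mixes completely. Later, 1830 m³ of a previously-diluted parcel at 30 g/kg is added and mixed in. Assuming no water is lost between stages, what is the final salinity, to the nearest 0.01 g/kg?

26.29 g/kg

Mass of salt is conserved:
Initial salt = 2,350×34.8 = 81,780
After stage 1: salt = 81,780 + 1,240×4.7 = 87,608; volume = 3,590 m³; S = 24.403 g/kg
After stage 2: salt = 87,608 + 1,830×30 = 142,508; volume = 5,420 m³
S = 142,508 / 5,420 = 26.293 g/kg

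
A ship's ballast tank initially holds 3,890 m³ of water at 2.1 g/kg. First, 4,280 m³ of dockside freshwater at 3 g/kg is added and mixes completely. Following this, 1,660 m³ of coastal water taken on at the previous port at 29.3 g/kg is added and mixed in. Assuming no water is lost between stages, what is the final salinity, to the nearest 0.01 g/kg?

7.09 g/kg

By conservation of dissolved salt,
Initial salt = 3,890×2.1 = 8,169
After stage 1: salt = 8,169 + 4,280×3 = 21,009; volume = 8,170 m³; S = 2.571 g/kg
After stage 2: salt = 21,009 + 1,660×29.3 = 69,647; volume = 9,830 m³
S = 69,647 / 9,830 = 7.0851 g/kg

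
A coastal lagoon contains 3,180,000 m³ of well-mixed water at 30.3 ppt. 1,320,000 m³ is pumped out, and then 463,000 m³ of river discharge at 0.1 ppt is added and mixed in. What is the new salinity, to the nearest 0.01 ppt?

Remaining after removal: 1,860,000 m³ at 30.3 ppt (salt = 56,358,000)
After addition: salt = 56,358,000 + 463,000×0.1 = 56,404,300; volume = 2,323,000 m³
S = 56,404,300 / 2,323,000 = 24.2808 ppt

24.28 ppt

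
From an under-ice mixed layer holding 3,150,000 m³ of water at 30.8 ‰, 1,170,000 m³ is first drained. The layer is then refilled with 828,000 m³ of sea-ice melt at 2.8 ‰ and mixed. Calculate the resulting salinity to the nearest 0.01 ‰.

22.54 ‰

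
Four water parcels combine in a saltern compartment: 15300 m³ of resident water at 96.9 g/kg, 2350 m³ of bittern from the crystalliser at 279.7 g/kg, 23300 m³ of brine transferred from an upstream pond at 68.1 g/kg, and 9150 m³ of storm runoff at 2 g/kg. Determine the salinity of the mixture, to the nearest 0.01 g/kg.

74.75 g/kg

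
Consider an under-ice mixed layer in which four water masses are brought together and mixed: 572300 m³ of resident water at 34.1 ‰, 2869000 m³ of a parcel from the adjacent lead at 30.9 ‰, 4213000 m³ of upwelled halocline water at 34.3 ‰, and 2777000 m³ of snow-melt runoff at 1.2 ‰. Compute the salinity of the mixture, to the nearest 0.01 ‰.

24.54 ‰

Conserving salt mass:
salt = 572,300×34.1 + 2,869,000×30.9 + 4,213,000×34.3 + 2,777,000×1.2 = 19,515,430 + 88,652,100 + 144,505,900 + 3,332,400 = 256,005,830
volume = 572,300 + 2,869,000 + 4,213,000 + 2,777,000 = 10,431,300 m³
S = 256,005,830 / 10,431,300 = 24.5421 ‰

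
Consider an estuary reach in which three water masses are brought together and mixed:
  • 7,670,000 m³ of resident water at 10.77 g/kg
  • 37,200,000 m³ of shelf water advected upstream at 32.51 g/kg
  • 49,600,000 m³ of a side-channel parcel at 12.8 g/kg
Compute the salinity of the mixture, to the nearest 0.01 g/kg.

20.40 g/kg

Total salt / total volume:
salt = 7,670,000×10.77 + 37,200,000×32.51 + 49,600,000×12.8 = 82,605,900 + 1,209,372,000 + 634,880,000 = 1,926,857,900
volume = 7,670,000 + 37,200,000 + 49,600,000 = 94,470,000 m³
S = 1,926,857,900 / 94,470,000 = 20.3965 g/kg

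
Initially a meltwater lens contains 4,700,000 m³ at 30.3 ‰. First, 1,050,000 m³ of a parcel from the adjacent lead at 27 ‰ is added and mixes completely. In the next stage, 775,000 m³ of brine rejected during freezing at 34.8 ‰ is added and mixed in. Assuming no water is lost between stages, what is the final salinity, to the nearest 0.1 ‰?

Conserving salt mass:
Initial salt = 4,700,000×30.3 = 142,410,000
After stage 1: salt = 142,410,000 + 1,050,000×27 = 170,760,000; volume = 5,750,000 m³; S = 29.697 ‰
After stage 2: salt = 170,760,000 + 775,000×34.8 = 197,730,000; volume = 6,525,000 m³
S = 197,730,000 / 6,525,000 = 30.3034 ‰

30.3 ‰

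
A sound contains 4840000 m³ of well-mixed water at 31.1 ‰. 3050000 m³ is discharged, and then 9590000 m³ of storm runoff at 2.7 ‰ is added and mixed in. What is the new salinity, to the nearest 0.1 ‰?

Remaining after removal: 1,790,000 m³ at 31.1 ‰ (salt = 55,669,000)
After addition: salt = 55,669,000 + 9,590,000×2.7 = 81,562,000; volume = 11,380,000 m³
S = 81,562,000 / 11,380,000 = 7.1671 ‰

7.2 ‰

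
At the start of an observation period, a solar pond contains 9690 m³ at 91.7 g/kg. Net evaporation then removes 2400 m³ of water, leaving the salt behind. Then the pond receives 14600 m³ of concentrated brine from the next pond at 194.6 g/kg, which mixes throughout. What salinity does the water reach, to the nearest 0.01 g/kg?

170.39 g/kg

After evaporation: salt = 9,690×91.7 = 888,573; volume = 9,690 − 2,400 = 7,290 m³
After mixing: salt = 888,573 + 14,600×194.6 = 3,729,733; volume = 7,290 + 14,600 = 21,890 m³
S = 3,729,733 / 21,890 = 170.3852 g/kg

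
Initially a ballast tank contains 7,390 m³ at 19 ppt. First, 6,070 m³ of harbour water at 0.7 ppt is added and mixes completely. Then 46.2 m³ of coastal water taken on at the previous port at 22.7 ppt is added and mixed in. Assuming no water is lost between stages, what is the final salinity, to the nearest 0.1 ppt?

By conservation of dissolved salt,
Initial salt = 7,390×19 = 140,410
After stage 1: salt = 140,410 + 6,070×0.7 = 144,659; volume = 13,460 m³; S = 10.747 ppt
After stage 2: salt = 144,659 + 46.2×22.7 = 145,707.74; volume = 13,506.2 m³
S = 145,707.74 / 13,506.2 = 10.7882 ppt

10.8 ppt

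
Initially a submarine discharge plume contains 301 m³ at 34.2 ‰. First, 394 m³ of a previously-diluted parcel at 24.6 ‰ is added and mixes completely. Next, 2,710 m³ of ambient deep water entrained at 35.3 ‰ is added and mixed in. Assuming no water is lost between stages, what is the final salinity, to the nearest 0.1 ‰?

34.0 ‰

Total salt / total volume:
Initial salt = 301×34.2 = 10,294.2
After stage 1: salt = 10,294.2 + 394×24.6 = 19,986.6; volume = 695 m³; S = 28.758 ‰
After stage 2: salt = 19,986.6 + 2,710×35.3 = 115,649.6; volume = 3,405 m³
S = 115,649.6 / 3,405 = 33.9646 ‰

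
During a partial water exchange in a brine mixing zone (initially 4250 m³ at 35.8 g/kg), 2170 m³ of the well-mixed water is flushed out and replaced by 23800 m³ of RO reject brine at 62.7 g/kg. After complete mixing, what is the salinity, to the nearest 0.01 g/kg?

60.54 g/kg

Remaining after removal: 2,080 m³ at 35.8 g/kg (salt = 74,464)
After addition: salt = 74,464 + 23,800×62.7 = 1,566,724; volume = 25,880 m³
S = 1,566,724 / 25,880 = 60.538 g/kg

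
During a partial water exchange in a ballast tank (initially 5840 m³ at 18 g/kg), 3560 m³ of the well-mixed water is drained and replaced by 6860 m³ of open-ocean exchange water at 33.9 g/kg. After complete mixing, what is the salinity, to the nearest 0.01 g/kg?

Remaining after removal: 2,280 m³ at 18 g/kg (salt = 41,040)
After addition: salt = 41,040 + 6,860×33.9 = 273,594; volume = 9,140 m³
S = 273,594 / 9,140 = 29.9337 g/kg

29.93 g/kg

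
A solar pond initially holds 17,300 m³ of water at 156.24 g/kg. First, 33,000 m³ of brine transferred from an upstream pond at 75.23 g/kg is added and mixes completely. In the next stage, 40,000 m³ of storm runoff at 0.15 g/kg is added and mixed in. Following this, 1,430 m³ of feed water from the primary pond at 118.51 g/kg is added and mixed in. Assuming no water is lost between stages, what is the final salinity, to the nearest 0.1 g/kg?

Salt balance:
Initial salt = 17,300×156.24 = 2,702,952
After stage 1: salt = 2,702,952 + 33,000×75.23 = 5,185,542; volume = 50,300 m³; S = 103.092 g/kg
After stage 2: salt = 5,185,542 + 40,000×0.15 = 5,191,542; volume = 90,300 m³; S = 57.492 g/kg
After stage 3: salt = 5,191,542 + 1,430×118.51 = 5,361,011.3; volume = 91,730 m³
S = 5,361,011.3 / 91,730 = 58.4434 g/kg

58.4 g/kg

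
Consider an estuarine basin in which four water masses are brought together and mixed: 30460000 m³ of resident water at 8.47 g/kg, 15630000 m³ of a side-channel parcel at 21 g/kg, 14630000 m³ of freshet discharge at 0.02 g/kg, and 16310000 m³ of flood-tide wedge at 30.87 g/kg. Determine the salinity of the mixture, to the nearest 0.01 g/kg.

14.15 g/kg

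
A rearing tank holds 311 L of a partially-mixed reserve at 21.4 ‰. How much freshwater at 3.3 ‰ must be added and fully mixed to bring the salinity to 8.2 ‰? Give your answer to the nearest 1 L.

Salt balance: 311×21.4 + V×3.3 = (311+V)×8.2
6,655.4 + 3.3V = 2,550.2 + 8.2V
4,105.2 = 4.9V
V = 837.8 L

838 L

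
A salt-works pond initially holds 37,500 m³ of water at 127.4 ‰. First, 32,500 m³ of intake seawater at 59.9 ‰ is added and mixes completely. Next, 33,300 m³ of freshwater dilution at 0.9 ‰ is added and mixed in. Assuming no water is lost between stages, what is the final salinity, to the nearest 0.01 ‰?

65.38 ‰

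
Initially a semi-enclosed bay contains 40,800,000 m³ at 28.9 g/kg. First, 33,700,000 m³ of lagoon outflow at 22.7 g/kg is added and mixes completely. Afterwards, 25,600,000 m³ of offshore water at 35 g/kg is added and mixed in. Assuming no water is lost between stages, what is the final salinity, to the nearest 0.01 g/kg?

28.37 g/kg

Total salt / total volume:
Initial salt = 40,800,000×28.9 = 1,179,120,000
After stage 1: salt = 1,179,120,000 + 33,700,000×22.7 = 1,944,110,000; volume = 74,500,000 m³; S = 26.095 g/kg
After stage 2: salt = 1,944,110,000 + 25,600,000×35 = 2,840,110,000; volume = 100,100,000 m³
S = 2,840,110,000 / 100,100,000 = 28.3727 g/kg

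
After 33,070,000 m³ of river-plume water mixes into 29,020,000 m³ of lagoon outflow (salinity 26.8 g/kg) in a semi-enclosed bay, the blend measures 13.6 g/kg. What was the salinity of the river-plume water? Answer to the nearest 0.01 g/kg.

2.02 g/kg

Salt balance: 29,020,000×26.8 + 33,070,000×S = 62,090,000×13.6
777,736,000 + 33,070,000·S = 844,424,000
S = (844,424,000 − 777,736,000) / 33,070,000 = 2.0166 g/kg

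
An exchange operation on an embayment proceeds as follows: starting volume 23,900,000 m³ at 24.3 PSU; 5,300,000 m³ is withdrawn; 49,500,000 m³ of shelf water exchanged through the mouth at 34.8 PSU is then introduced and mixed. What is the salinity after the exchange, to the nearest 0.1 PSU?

31.9 PSU

Remaining after removal: 18,600,000 m³ at 24.3 PSU (salt = 451,980,000)
After addition: salt = 451,980,000 + 49,500,000×34.8 = 2,174,580,000; volume = 68,100,000 m³
S = 2,174,580,000 / 68,100,000 = 31.9322 PSU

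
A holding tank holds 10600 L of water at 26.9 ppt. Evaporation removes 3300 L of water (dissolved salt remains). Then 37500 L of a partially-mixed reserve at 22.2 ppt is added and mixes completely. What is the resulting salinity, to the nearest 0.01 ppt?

24.95 ppt

After evaporation: salt = 10,600×26.9 = 285,140; volume = 10,600 − 3,300 = 7,300 L
After mixing: salt = 285,140 + 37,500×22.2 = 1,117,640; volume = 7,300 + 37,500 = 44,800 L
S = 1,117,640 / 44,800 = 24.9473 ppt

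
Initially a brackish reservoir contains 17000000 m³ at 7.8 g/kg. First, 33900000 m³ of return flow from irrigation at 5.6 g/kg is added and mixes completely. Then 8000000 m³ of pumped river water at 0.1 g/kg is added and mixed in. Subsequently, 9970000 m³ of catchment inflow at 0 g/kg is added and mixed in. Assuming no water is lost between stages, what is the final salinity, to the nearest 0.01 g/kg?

Conserving salt mass:
Initial salt = 17,000,000×7.8 = 132,600,000
After stage 1: salt = 132,600,000 + 33,900,000×5.6 = 322,440,000; volume = 50,900,000 m³; S = 6.335 g/kg
After stage 2: salt = 322,440,000 + 8,000,000×0.1 = 323,240,000; volume = 58,900,000 m³; S = 5.488 g/kg
After stage 3: salt = 323,240,000 + 9,970,000×0 = 323,240,000; volume = 68,870,000 m³
S = 323,240,000 / 68,870,000 = 4.6935 g/kg

4.69 g/kg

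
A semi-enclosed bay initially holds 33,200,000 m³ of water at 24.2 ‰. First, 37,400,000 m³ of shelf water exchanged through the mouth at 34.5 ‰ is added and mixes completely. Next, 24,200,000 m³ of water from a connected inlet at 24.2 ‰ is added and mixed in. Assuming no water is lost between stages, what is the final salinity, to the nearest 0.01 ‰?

Salt balance:
Initial salt = 33,200,000×24.2 = 803,440,000
After stage 1: salt = 803,440,000 + 37,400,000×34.5 = 2,093,740,000; volume = 70,600,000 m³; S = 29.656 ‰
After stage 2: salt = 2,093,740,000 + 24,200,000×24.2 = 2,679,380,000; volume = 94,800,000 m³
S = 2,679,380,000 / 94,800,000 = 28.2635 ‰

28.26 ‰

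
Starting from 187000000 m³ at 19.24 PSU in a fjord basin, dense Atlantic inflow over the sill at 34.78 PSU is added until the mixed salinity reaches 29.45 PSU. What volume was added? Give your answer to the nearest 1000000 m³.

Salt balance: 187,000,000×19.24 + V×34.78 = (187,000,000+V)×29.45
3,597,880,000 + 34.78V = 5,507,150,000 + 29.45V
1,909,270,000 = 5.33V
V = 358,212,007.5 m³

358000000 m³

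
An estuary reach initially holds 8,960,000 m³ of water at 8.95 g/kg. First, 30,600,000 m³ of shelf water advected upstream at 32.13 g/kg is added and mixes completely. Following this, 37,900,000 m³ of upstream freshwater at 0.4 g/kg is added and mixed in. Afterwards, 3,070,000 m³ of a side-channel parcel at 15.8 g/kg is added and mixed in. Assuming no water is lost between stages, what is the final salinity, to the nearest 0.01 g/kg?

By conservation of dissolved salt,
Initial salt = 8,960,000×8.95 = 80,192,000
After stage 1: salt = 80,192,000 + 30,600,000×32.13 = 1,063,370,000; volume = 39,560,000 m³; S = 26.88 g/kg
After stage 2: salt = 1,063,370,000 + 37,900,000×0.4 = 1,078,530,000; volume = 77,460,000 m³; S = 13.924 g/kg
After stage 3: salt = 1,078,530,000 + 3,070,000×15.8 = 1,127,036,000; volume = 80,530,000 m³
S = 1,127,036,000 / 80,530,000 = 13.9952 g/kg

14.00 g/kg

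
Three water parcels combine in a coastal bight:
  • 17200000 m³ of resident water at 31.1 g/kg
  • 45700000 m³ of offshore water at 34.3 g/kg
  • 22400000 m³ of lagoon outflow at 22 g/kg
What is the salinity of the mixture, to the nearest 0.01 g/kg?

30.42 g/kg

Mass of salt is conserved:
salt = 17,200,000×31.1 + 45,700,000×34.3 + 22,400,000×22 = 534,920,000 + 1,567,510,000 + 492,800,000 = 2,595,230,000
volume = 17,200,000 + 45,700,000 + 22,400,000 = 85,300,000 m³
S = 2,595,230,000 / 85,300,000 = 30.4247 g/kg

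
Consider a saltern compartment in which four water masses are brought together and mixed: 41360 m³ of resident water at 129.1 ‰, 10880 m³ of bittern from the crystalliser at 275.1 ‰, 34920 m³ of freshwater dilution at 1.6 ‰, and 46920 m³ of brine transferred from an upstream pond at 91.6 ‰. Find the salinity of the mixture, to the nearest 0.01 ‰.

94.62 ‰

Conserving salt mass:
salt = 41,360×129.1 + 10,880×275.1 + 34,920×1.6 + 46,920×91.6 = 5,339,576 + 2,993,088 + 55,872 + 4,297,872 = 12,686,408
volume = 41,360 + 10,880 + 34,920 + 46,920 = 134,080 m³
S = 12,686,408 / 134,080 = 94.6182 ‰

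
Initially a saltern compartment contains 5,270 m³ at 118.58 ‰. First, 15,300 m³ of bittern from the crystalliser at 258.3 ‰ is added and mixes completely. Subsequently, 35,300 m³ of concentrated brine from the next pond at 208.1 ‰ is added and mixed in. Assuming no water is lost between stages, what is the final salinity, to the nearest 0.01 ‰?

213.40 ‰

By conservation of dissolved salt,
Initial salt = 5,270×118.58 = 624,916.6
After stage 1: salt = 624,916.6 + 15,300×258.3 = 4,576,906.6; volume = 20,570 m³; S = 222.504 ‰
After stage 2: salt = 4,576,906.6 + 35,300×208.1 = 11,922,836.6; volume = 55,870 m³
S = 11,922,836.6 / 55,870 = 213.4032 ‰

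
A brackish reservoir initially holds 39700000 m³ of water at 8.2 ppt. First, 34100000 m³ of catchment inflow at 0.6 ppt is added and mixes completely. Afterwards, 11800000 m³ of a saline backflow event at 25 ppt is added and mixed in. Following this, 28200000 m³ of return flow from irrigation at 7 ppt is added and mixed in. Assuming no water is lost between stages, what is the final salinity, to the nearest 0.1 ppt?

Total salt / total volume:
Initial salt = 39,700,000×8.2 = 325,540,000
After stage 1: salt = 325,540,000 + 34,100,000×0.6 = 346,000,000; volume = 73,800,000 m³; S = 4.688 ppt
After stage 2: salt = 346,000,000 + 11,800,000×25 = 641,000,000; volume = 85,600,000 m³; S = 7.488 ppt
After stage 3: salt = 641,000,000 + 28,200,000×7 = 838,400,000; volume = 113,800,000 m³
S = 838,400,000 / 113,800,000 = 7.3673 ppt

7.4 ppt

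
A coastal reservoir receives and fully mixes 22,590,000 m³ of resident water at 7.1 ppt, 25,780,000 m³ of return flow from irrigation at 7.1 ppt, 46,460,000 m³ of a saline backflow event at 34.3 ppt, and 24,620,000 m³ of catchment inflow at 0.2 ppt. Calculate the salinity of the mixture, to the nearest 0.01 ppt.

16.26 ppt

Salt balance:
salt = 22,590,000×7.1 + 25,780,000×7.1 + 46,460,000×34.3 + 24,620,000×0.2 = 160,389,000 + 183,038,000 + 1,593,578,000 + 4,924,000 = 1,941,929,000
volume = 22,590,000 + 25,780,000 + 46,460,000 + 24,620,000 = 119,450,000 m³
S = 1,941,929,000 / 119,450,000 = 16.2573 ppt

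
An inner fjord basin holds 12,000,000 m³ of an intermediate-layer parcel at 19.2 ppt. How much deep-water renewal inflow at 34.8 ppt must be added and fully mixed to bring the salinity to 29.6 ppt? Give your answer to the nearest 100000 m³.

24000000 m³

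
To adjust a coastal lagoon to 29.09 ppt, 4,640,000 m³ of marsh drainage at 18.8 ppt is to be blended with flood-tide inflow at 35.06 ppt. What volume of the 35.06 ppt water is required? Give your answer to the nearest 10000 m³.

Salt balance: 4,640,000×18.8 + V×35.06 = (4,640,000+V)×29.09
87,232,000 + 35.06V = 134,977,600 + 29.09V
47,745,600 = 5.97V
V = 7,997,587.94 m³

8000000 m³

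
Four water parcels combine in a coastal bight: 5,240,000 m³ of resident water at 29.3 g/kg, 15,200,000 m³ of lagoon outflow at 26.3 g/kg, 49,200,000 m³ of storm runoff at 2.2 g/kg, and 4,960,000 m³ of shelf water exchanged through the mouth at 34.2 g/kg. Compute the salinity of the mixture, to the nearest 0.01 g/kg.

By conservation of dissolved salt,
salt = 5,240,000×29.3 + 15,200,000×26.3 + 49,200,000×2.2 + 4,960,000×34.2 = 153,532,000 + 399,760,000 + 108,240,000 + 169,632,000 = 831,164,000
volume = 5,240,000 + 15,200,000 + 49,200,000 + 4,960,000 = 74,600,000 m³
S = 831,164,000 / 74,600,000 = 11.1416 g/kg

11.14 g/kg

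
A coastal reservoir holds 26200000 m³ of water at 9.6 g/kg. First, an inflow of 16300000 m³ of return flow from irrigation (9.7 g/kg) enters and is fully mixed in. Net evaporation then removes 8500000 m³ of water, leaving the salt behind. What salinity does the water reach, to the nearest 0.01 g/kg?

After mixing: salt = 26,200,000×9.6 + 16,300,000×9.7 = 409,630,000; volume = 42,500,000 m³
After evaporation: salt unchanged = 409,630,000; volume = 42,500,000 − 8,500,000 = 34,000,000 m³
S = 409,630,000 / 34,000,000 = 12.0479 g/kg

12.05 g/kg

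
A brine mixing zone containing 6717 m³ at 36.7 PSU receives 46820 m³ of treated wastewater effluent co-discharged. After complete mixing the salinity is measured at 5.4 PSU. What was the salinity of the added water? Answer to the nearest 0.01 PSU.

Salt balance: 6,717×36.7 + 46,820×S = 53,537×5.4
246,513.9 + 46,820·S = 289,099.8
S = (289,099.8 − 246,513.9) / 46,820 = 0.9096 PSU

0.91 PSU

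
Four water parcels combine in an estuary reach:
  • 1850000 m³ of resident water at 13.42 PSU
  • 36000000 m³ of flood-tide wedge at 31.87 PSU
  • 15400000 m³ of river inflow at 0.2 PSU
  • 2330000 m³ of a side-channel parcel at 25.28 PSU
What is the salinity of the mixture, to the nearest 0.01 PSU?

Salt balance:
salt = 1,850,000×13.42 + 36,000,000×31.87 + 15,400,000×0.2 + 2,330,000×25.28 = 24,827,000 + 1,147,320,000 + 3,080,000 + 58,902,400 = 1,234,129,400
volume = 1,850,000 + 36,000,000 + 15,400,000 + 2,330,000 = 55,580,000 m³
S = 1,234,129,400 / 55,580,000 = 22.2046 PSU

22.20 PSU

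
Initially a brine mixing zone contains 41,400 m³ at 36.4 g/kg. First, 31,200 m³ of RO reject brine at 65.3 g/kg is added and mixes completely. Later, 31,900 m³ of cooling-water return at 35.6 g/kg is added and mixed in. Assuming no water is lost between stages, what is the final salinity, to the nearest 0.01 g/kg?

44.78 g/kg

Salt balance:
Initial salt = 41,400×36.4 = 1,506,960
After stage 1: salt = 1,506,960 + 31,200×65.3 = 3,544,320; volume = 72,600 m³; S = 48.82 g/kg
After stage 2: salt = 3,544,320 + 31,900×35.6 = 4,679,960; volume = 104,500 m³
S = 4,679,960 / 104,500 = 44.7843 g/kg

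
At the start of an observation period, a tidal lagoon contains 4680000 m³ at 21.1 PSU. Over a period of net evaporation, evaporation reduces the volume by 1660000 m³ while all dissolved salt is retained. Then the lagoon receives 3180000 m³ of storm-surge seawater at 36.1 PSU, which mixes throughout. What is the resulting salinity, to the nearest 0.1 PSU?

34.4 PSU

After evaporation: salt = 4,680,000×21.1 = 98,748,000; volume = 4,680,000 − 1,660,000 = 3,020,000 m³
After mixing: salt = 98,748,000 + 3,180,000×36.1 = 213,546,000; volume = 3,020,000 + 3,180,000 = 6,200,000 m³
S = 213,546,000 / 6,200,000 = 34.4429 PSU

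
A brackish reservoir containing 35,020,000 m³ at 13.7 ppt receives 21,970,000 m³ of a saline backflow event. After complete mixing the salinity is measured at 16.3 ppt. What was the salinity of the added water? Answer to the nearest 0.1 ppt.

20.4 ppt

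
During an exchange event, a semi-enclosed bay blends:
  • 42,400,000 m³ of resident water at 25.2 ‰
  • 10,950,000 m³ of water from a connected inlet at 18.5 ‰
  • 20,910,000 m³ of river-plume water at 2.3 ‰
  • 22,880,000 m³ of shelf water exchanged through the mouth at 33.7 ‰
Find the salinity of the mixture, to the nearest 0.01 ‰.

21.52 ‰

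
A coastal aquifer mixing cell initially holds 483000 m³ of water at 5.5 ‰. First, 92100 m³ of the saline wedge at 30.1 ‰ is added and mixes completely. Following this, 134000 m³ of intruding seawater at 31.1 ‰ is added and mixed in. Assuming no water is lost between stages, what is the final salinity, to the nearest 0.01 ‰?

Salt balance:
Initial salt = 483,000×5.5 = 2,656,500
After stage 1: salt = 2,656,500 + 92,100×30.1 = 5,428,710; volume = 575,100 m³; S = 9.44 ‰
After stage 2: salt = 5,428,710 + 134,000×31.1 = 9,596,110; volume = 709,100 m³
S = 9,596,110 / 709,100 = 13.5328 ‰

13.53 ‰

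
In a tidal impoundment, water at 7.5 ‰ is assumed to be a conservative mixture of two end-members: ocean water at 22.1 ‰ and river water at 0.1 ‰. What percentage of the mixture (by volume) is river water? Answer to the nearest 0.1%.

66.4%

Let f be the freshwater fraction. Salt balance per unit volume:
f×0.1 + (1−f)×22.1 = 7.5
f = (22.1 − 7.5) / (22.1 − 0.1) = 14.6/22 = 0.6636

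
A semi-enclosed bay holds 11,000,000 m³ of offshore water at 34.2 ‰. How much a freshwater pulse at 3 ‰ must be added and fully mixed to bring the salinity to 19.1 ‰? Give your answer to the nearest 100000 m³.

10300000 m³

Salt balance: 11,000,000×34.2 + V×3 = (11,000,000+V)×19.1
376,200,000 + 3V = 210,100,000 + 19.1V
166,100,000 = 16.1V
V = 10,316,770.19 m³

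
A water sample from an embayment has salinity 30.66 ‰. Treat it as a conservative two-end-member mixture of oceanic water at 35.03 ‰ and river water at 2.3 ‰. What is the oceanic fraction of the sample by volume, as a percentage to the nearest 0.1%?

86.6%

Let g be the oceanic fraction. Salt balance per unit volume:
g×35.03 + (1−g)×2.3 = 30.66
g = (30.66 − 2.3) / (35.03 − 2.3) = 28.36/32.73 = 0.8665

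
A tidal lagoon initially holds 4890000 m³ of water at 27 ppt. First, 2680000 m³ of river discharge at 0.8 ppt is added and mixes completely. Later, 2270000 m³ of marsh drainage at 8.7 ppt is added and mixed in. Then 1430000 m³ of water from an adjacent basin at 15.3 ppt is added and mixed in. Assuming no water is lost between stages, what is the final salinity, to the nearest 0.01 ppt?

15.60 ppt

Conserving salt mass:
Initial salt = 4,890,000×27 = 132,030,000
After stage 1: salt = 132,030,000 + 2,680,000×0.8 = 134,174,000; volume = 7,570,000 m³; S = 17.724 ppt
After stage 2: salt = 134,174,000 + 2,270,000×8.7 = 153,923,000; volume = 9,840,000 m³; S = 15.643 ppt
After stage 3: salt = 153,923,000 + 1,430,000×15.3 = 175,802,000; volume = 11,270,000 m³
S = 175,802,000 / 11,270,000 = 15.5991 ppt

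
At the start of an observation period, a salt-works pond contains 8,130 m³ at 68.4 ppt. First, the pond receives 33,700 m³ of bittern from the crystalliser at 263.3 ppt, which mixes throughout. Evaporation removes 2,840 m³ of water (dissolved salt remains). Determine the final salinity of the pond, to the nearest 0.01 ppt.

After mixing: salt = 8,130×68.4 + 33,700×263.3 = 9,429,302; volume = 41,830 m³
After evaporation: salt unchanged = 9,429,302; volume = 41,830 − 2,840 = 38,990 m³
S = 9,429,302 / 38,990 = 241.839 ppt

241.84 ppt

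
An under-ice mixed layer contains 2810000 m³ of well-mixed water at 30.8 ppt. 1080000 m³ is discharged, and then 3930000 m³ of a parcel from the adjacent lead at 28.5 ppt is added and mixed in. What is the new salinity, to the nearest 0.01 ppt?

Remaining after removal: 1,730,000 m³ at 30.8 ppt (salt = 53,284,000)
After addition: salt = 53,284,000 + 3,930,000×28.5 = 165,289,000; volume = 5,660,000 m³
S = 165,289,000 / 5,660,000 = 29.203 ppt

29.20 ppt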